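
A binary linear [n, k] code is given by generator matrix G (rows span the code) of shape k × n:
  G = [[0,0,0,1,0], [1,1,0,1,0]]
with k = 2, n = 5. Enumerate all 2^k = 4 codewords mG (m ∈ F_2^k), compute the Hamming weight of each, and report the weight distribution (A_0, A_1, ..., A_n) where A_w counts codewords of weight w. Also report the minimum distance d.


Weight distribution: A_0 = 1, A_1 = 1, A_2 = 1, A_3 = 1. Minimum distance d = 1.

Enumerate all 2^2 = 4 messages m ∈ F_2^2.
For each, compute codeword c = mG in F_2^5, then tally its weight.
  m = 00 → c = 00000, weight = 0.
  m = 10 → c = 00010, weight = 1.
  m = 01 → c = 11010, weight = 3.
  m = 11 → c = 11000, weight = 2.
Tally weights:
  weight 0: 1 codewords.
  weight 1: 1 codewords.
  weight 2: 1 codewords.
  weight 3: 1 codewords.
Minimum distance d = smallest w > 0 with A_w > 0 = 1.
Sanity: Σ A_w = 4 = 2^2 = 4 ✓.


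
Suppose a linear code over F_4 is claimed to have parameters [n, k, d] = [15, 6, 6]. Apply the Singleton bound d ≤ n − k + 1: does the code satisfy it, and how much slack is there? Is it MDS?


Singleton RHS = n − k + 1 = 10, slack = 4, bound satisfied, not MDS.

Singleton bound: d ≤ n − k + 1.
Here n = 15, k = 6, so n − k + 1 = 10.
Given d = 6, check d ≤ 10: YES.
Slack = (n − k + 1) − d = 4.
The code is NOT MDS (slack = 4 > 0).
Description: the claimed parameters are [15, 6, 6]_4; such a code would be non-MDS.


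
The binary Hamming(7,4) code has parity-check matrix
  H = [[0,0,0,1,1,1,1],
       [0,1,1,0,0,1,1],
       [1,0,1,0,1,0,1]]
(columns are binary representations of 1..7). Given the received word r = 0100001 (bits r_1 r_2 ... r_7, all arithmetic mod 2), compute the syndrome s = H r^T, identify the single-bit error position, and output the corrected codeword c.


s = (1, 0, 1)^T, error position = 5, corrected codeword c = 0100101

Compute s = H r^T mod 2 one row at a time:
  s_1 = 0 + 0 + 0 + 1 = 1 ≡ 1 (mod 2).
  s_2 = 1 + 0 + 0 + 1 = 2 ≡ 0 (mod 2).
  s_3 = 0 + 0 + 0 + 1 = 1 ≡ 1 (mod 2).
s = (1, 0, 1)^T — this equals column 5 of H (binary 101), so error is at position 5.
Correct: flip bit 5 of r = 0100001 to get c = 0100101.


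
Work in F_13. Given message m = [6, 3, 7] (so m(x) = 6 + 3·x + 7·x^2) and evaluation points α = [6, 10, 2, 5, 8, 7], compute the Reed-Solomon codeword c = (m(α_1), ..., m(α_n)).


c = [3, 8, 1, 1, 10, 6]

Message polynomial: m(x) = 6 + 3·x + 7·x^2 (mod 13).
For each evaluation point α_i, compute m(α_i) mod 13:
  α_1 = 6: Horner steps 7 → 6 → 3, so m(6) = 3.
  α_2 = 10: Horner steps 7 → 8 → 8, so m(10) = 8.
  α_3 = 2: Horner steps 7 → 4 → 1, so m(2) = 1.
  α_4 = 5: Horner steps 7 → 12 → 1, so m(5) = 1.
  α_5 = 8: Horner steps 7 → 7 → 10, so m(8) = 10.
  α_6 = 7: Horner steps 7 → 0 → 6, so m(7) = 6.
Codeword c = [3, 8, 1, 1, 10, 6] ∈ F_13^6.


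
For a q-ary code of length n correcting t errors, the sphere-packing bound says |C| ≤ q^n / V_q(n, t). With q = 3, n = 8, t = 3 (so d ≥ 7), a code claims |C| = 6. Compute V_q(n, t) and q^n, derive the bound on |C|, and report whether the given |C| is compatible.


V_q(n, t) = 577, q^n = 6561, Hamming bound = 11, |C| = 6 ≤ bound (satisfied).

Step 1: Compute V_q(n, t) = Σ_{j=0}^3 C(n, j) (q−1)^j.
  j = 0: C(8,0)·(2)^0 = 1·1 = 1.
  j = 1: C(8,1)·(2)^1 = 8·2 = 16.
  j = 2: C(8,2)·(2)^2 = 28·4 = 112.
  j = 3: C(8,3)·(2)^3 = 56·8 = 448.
  V_q(n, t) = 1 + 16 + 112 + 448 = 577.
Step 2: q^n = 3^8 = 6561.
Step 3: Hamming bound ⌊q^n / V_q(n,t)⌋ = ⌊6561/577⌋ = 11.
Step 4: Compare |C| = 6 to 11: satisfied.
The claimed |C| lies below the Hamming bound.


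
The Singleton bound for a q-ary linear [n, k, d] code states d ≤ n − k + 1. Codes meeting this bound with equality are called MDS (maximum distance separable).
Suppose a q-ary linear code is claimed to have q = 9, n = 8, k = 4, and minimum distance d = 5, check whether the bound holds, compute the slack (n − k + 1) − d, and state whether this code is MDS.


Singleton RHS = n − k + 1 = 5, slack = 0, bound satisfied, MDS.

Singleton bound: d ≤ n − k + 1.
Here n = 8, k = 4, so n − k + 1 = 5.
Given d = 5, check d ≤ 5: YES.
Slack = (n − k + 1) − d = 0.
The code is MDS (slack = 0).
Description: the claimed parameters are [8, 4, 5]_9; such a code would be MDS (meets Singleton bound).


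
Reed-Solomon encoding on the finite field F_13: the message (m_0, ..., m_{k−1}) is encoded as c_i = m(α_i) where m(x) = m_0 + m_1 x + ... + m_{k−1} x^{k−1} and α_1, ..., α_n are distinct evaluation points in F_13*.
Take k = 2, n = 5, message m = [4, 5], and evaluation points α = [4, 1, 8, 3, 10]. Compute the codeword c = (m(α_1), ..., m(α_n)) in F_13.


c = [11, 9, 5, 6, 2]

Message polynomial: m(x) = 4 + 5·x (mod 13).
For each evaluation point α_i, compute m(α_i) mod 13:
  α_1 = 4: Horner steps 5 → 11, so m(4) = 11.
  α_2 = 1: Horner steps 5 → 9, so m(1) = 9.
  α_3 = 8: Horner steps 5 → 5, so m(8) = 5.
  α_4 = 3: Horner steps 5 → 6, so m(3) = 6.
  α_5 = 10: Horner steps 5 → 2, so m(10) = 2.
Codeword c = [11, 9, 5, 6, 2] ∈ F_13^5.


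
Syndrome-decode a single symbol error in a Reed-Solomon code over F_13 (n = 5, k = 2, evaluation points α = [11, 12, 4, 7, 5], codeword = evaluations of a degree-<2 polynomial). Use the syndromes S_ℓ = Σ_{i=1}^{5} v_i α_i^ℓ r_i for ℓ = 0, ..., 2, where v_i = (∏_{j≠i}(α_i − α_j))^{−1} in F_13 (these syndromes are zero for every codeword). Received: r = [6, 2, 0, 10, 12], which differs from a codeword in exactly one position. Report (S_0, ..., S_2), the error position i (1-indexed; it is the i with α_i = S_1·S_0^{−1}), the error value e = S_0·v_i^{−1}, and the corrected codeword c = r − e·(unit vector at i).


S = (7, 6, 7), error at position 2, error magnitude e = 10, c = [6, 5, 0, 10, 12].

Step 1: column multipliers v_i = (∏_{j≠i}(α_i − α_j))^{−1} mod 13.
  i = 1 (α = 11): (11−12)(11−4)(11−7)(11−5) = (−1)·7·4·6 = −168 ≡ 1, so v_1 = 1^{−1} = 1 (mod 13).
  i = 2 (α = 12): (12−11)(12−4)(12−7)(12−5) = 1·8·5·7 = 280 ≡ 7, so v_2 = 7^{−1} = 2 (mod 13).
  i = 3 (α = 4): (4−11)(4−12)(4−7)(4−5) = (−7)·(−8)·(−3)·(−1) = 168 ≡ 12, so v_3 = 12^{−1} = 12 (mod 13).
  i = 4 (α = 7): (7−11)(7−12)(7−4)(7−5) = (−4)·(−5)·3·2 = 120 ≡ 3, so v_4 = 3^{−1} = 9 (mod 13).
  i = 5 (α = 5): (5−11)(5−12)(5−4)(5−7) = (−6)·(−7)·1·(−2) = −84 ≡ 7, so v_5 = 7^{−1} = 2 (mod 13).
  v = [1, 2, 12, 9, 2].
Step 2: syndromes of r = [6, 2, 0, 10, 12] (all sums mod 13).
  S_0 = Σ v_i r_i = 1·6 + 2·2 + 12·0 + 9·10 + 2·12 = 124 ≡ 7.
  S_1 = Σ v_i α_i r_i = 1·11·6 + 2·12·2 + 12·4·0 + 9·7·10 + 2·5·12 = 864 ≡ 6.
  α_i^2 mod 13 = [4, 1, 3, 10, 12].
  S_2 = Σ v_i α_i^2 r_i = 1·4·6 + 2·1·2 + 12·3·0 + 9·10·10 + 2·12·12 = 1216 ≡ 7.
  S = (7, 6, 7) ≠ 0, so r is not a codeword (an error is present).
Step 3: locate the error. For a single error e at position i, S_ℓ = v_i·e·α_i^ℓ, so α_err = S_1/S_0.
  S_0^{−1} = 7^{−1} = 2 (mod 13), so α_err = 6·2 = 12 ≡ 12 = α_2. Error position i = 2.
  Consistency check: S_2/S_1 = 7·11 = 77 ≡ 12 = α_err ✓ (single-error assumption holds).
Step 4: error magnitude e = S_0/v_2 = S_0·∏_{j≠2}(α_2 − α_j) = 7·7 = 49 ≡ 10 (mod 13).
Step 5: correct position 2: c_2 = r_2 − e = 2 − 10 ≡ 5 (mod 13). Hence c = [6, 5, 0, 10, 12].
  Check: interpolating c through the α_i gives m(x) = 4 + 12·x (degree < 2) with m(α_i) = c_i for every i, so c is indeed a codeword.


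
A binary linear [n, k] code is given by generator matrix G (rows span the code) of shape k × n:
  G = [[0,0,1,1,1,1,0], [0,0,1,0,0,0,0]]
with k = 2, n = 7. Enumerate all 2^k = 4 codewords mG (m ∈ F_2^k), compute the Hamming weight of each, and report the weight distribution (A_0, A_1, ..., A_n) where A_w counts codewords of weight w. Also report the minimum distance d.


Weight distribution: A_0 = 1, A_1 = 1, A_3 = 1, A_4 = 1. Minimum distance d = 1.

Enumerate all 2^2 = 4 messages m ∈ F_2^2.
For each, compute codeword c = mG in F_2^7, then tally its weight.
  m = 00 → c = 0000000, weight = 0.
  m = 10 → c = 0011110, weight = 4.
  m = 01 → c = 0010000, weight = 1.
  m = 11 → c = 0001110, weight = 3.
Tally weights:
  weight 0: 1 codewords.
  weight 1: 1 codewords.
  weight 3: 1 codewords.
  weight 4: 1 codewords.
Minimum distance d = smallest w > 0 with A_w > 0 = 1.
Sanity: Σ A_w = 4 = 2^2 = 4 ✓.


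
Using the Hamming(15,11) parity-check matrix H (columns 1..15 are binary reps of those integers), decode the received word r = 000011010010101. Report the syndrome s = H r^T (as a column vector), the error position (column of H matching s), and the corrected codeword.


s = (0, 0, 1, 0)^T, error position = 2, corrected codeword c = 010011010010101

Compute s = H r^T mod 2 one row at a time:
  s_1 = 1 + 0 + 0 + 1 + 0 + 1 + 0 + 1 = 4 ≡ 0 (mod 2).
  s_2 = 0 + 1 + 1 + 0 + 0 + 1 + 0 + 1 = 4 ≡ 0 (mod 2).
  s_3 = 0 + 0 + 1 + 0 + 0 + 1 + 0 + 1 = 3 ≡ 1 (mod 2).
  s_4 = 0 + 0 + 1 + 0 + 0 + 1 + 1 + 1 = 4 ≡ 0 (mod 2).
s = (0, 0, 1, 0)^T — this equals column 2 of H (binary 0010), so error is at position 2.
Correct: flip bit 2 of r = 000011010010101 to get c = 010011010010101.


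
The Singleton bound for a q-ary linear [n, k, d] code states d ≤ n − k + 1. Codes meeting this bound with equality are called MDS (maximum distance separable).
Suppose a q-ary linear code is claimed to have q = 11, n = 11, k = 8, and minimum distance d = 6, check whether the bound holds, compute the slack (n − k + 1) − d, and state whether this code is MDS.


Singleton RHS = n − k + 1 = 4, slack = -2, bound violated (no such code; not MDS).

Singleton bound: d ≤ n − k + 1.
Here n = 11, k = 8, so n − k + 1 = 4.
Given d = 6, check d ≤ 4: NO.
Slack = (n − k + 1) − d = -2.
The slack is negative: d = 6 exceeds n − k + 1 = 4 by 2, so the Singleton bound is violated and no linear [11, 8, 6]_11 code can exist. In particular it is not MDS (MDS requires d = n − k + 1 exactly).
Description: the claimed parameters are [11, 8, 6]_11; such a code would be impossible (violates the Singleton bound).


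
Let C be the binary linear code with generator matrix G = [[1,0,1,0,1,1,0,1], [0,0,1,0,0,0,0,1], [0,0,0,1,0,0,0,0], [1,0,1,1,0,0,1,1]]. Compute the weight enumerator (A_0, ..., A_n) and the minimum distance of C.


Weight distribution: A_0 = 1, A_1 = 1, A_2 = 2, A_3 = 4, A_4 = 3, A_5 = 3, A_6 = 2. Minimum distance d = 1.

Enumerate all 2^4 = 16 messages m ∈ F_2^4.
For each, compute codeword c = mG in F_2^8, then tally its weight.
  m = 0000 → c = 00000000, weight = 0.
  m = 1000 → c = 10101101, weight = 5.
  m = 0100 → c = 00100001, weight = 2.
  m = 1100 → c = 10001100, weight = 3.
  m = 0010 → c = 00010000, weight = 1.
  m = 1010 → c = 10111101, weight = 6.
  m = 0110 → c = 00110001, weight = 3.
  m = 1110 → c = 10011100, weight = 4.
  m = 0001 → c = 10110011, weight = 5.
  m = 1001 → c = 00011110, weight = 4.
  m = 0101 → c = 10010010, weight = 3.
  m = 1101 → c = 00111111, weight = 6.
  m = 0011 → c = 10100011, weight = 4.
  m = 1011 → c = 00001110, weight = 3.
  m = 0111 → c = 10000010, weight = 2.
  m = 1111 → c = 00101111, weight = 5.
Tally weights:
  weight 0: 1 codewords.
  weight 1: 1 codewords.
  weight 2: 2 codewords.
  weight 3: 4 codewords.
  weight 4: 3 codewords.
  weight 5: 3 codewords.
  weight 6: 2 codewords.
Minimum distance d = smallest w > 0 with A_w > 0 = 1.
Sanity: Σ A_w = 16 = 2^4 = 16 ✓.


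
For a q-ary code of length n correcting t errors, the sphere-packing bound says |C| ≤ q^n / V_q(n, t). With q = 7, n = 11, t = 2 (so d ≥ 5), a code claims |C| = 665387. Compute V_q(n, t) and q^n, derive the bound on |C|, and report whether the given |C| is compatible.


V_q(n, t) = 2047, q^n = 1977326743, Hamming bound = 965963, |C| = 665387 ≤ bound (satisfied).

Step 1: Compute V_q(n, t) = Σ_{j=0}^2 C(n, j) (q−1)^j.
  j = 0: C(11,0)·(6)^0 = 1·1 = 1.
  j = 1: C(11,1)·(6)^1 = 11·6 = 66.
  j = 2: C(11,2)·(6)^2 = 55·36 = 1980.
  V_q(n, t) = 1 + 66 + 1980 = 2047.
Step 2: q^n = 7^11 = 1977326743.
Step 3: Hamming bound ⌊q^n / V_q(n,t)⌋ = ⌊1977326743/2047⌋ = 965963.
Step 4: Compare |C| = 665387 to 965963: satisfied.
The claimed |C| lies below the Hamming bound.


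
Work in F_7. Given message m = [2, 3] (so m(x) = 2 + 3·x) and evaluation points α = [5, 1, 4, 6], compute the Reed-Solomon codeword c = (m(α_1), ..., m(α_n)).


c = [3, 5, 0, 6]

Message polynomial: m(x) = 2 + 3·x (mod 7).
For each evaluation point α_i, compute m(α_i) mod 7:
  α_1 = 5: Horner steps 3 → 3, so m(5) = 3.
  α_2 = 1: Horner steps 3 → 5, so m(1) = 5.
  α_3 = 4: Horner steps 3 → 0, so m(4) = 0.
  α_4 = 6: Horner steps 3 → 6, so m(6) = 6.
Codeword c = [3, 5, 0, 6] ∈ F_7^4.


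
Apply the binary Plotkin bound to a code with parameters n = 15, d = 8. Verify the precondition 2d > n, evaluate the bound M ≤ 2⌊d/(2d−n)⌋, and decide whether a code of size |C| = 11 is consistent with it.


Plotkin bound M ≤ 16; given |C| = 11 ≤ bound (satisfied).

Check applicability: 2d = 16, n = 15.
2d − n = 1 > 0, so Plotkin applies.
Compute d/(2d−n) = 8/1 ≈ 8.0000.
⌊d/(2d−n)⌋ = 8.
Plotkin bound: M ≤ 2·8 = 16.
Given |C| = 11, check: satisfied.
This |C| is below the Plotkin bound.


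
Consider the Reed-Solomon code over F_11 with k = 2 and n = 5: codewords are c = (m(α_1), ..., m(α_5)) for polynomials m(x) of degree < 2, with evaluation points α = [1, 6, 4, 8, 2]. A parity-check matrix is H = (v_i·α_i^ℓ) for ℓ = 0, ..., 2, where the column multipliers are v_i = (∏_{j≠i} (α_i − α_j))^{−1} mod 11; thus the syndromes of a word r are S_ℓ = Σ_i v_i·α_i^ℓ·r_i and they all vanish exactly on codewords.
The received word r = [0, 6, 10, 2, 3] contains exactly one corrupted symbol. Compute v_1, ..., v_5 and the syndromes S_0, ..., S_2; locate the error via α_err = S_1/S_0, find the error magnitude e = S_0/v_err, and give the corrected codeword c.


S = (1, 1, 1), error at position 1, error magnitude e = 6, c = [5, 6, 10, 2, 3].

Step 1: column multipliers v_i = (∏_{j≠i}(α_i − α_j))^{−1} mod 11.
  i = 1 (α = 1): (1−6)(1−4)(1−8)(1−2) = (−5)·(−3)·(−7)·(−1) = 105 ≡ 6, so v_1 = 6^{−1} = 2 (mod 11).
  i = 2 (α = 6): (6−1)(6−4)(6−8)(6−2) = 5·2·(−2)·4 = −80 ≡ 8, so v_2 = 8^{−1} = 7 (mod 11).
  i = 3 (α = 4): (4−1)(4−6)(4−8)(4−2) = 3·(−2)·(−4)·2 = 48 ≡ 4, so v_3 = 4^{−1} = 3 (mod 11).
  i = 4 (α = 8): (8−1)(8−6)(8−4)(8−2) = 7·2·4·6 = 336 ≡ 6, so v_4 = 6^{−1} = 2 (mod 11).
  i = 5 (α = 2): (2−1)(2−6)(2−4)(2−8) = 1·(−4)·(−2)·(−6) = −48 ≡ 7, so v_5 = 7^{−1} = 8 (mod 11).
  v = [2, 7, 3, 2, 8].
Step 2: syndromes of r = [0, 6, 10, 2, 3] (all sums mod 11).
  S_0 = Σ v_i r_i = 2·0 + 7·6 + 3·10 + 2·2 + 8·3 = 100 ≡ 1.
  S_1 = Σ v_i α_i r_i = 2·1·0 + 7·6·6 + 3·4·10 + 2·8·2 + 8·2·3 = 452 ≡ 1.
  α_i^2 mod 11 = [1, 3, 5, 9, 4].
  S_2 = Σ v_i α_i^2 r_i = 2·1·0 + 7·3·6 + 3·5·10 + 2·9·2 + 8·4·3 = 408 ≡ 1.
  S = (1, 1, 1) ≠ 0, so r is not a codeword (an error is present).
Step 3: locate the error. For a single error e at position i, S_ℓ = v_i·e·α_i^ℓ, so α_err = S_1/S_0.
  S_0^{−1} = 1^{−1} = 1 (mod 11), so α_err = 1·1 = 1 ≡ 1 = α_1. Error position i = 1.
  Consistency check: S_2/S_1 = 1·1 = 1 ≡ 1 = α_err ✓ (single-error assumption holds).
Step 4: error magnitude e = S_0/v_1 = S_0·∏_{j≠1}(α_1 − α_j) = 1·6 = 6 ≡ 6 (mod 11).
Step 5: correct position 1: c_1 = r_1 − e = 0 − 6 ≡ 5 (mod 11). Hence c = [5, 6, 10, 2, 3].
  Check: interpolating c through the α_i gives m(x) = 7 + 9·x (degree < 2) with m(α_i) = c_i for every i, so c is indeed a codeword.


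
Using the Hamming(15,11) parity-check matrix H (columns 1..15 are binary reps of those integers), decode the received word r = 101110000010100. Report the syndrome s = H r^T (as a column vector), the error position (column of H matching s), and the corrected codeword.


s = (0, 1, 0, 1)^T, error position = 5, corrected codeword c = 101100000010100

Compute s = H r^T mod 2 one row at a time:
  s_1 = 0 + 0 + 0 + 1 + 0 + 1 + 0 + 0 = 2 ≡ 0 (mod 2).
  s_2 = 1 + 1 + 0 + 0 + 0 + 1 + 0 + 0 = 3 ≡ 1 (mod 2).
  s_3 = 0 + 1 + 0 + 0 + 0 + 1 + 0 + 0 = 2 ≡ 0 (mod 2).
  s_4 = 1 + 1 + 1 + 0 + 0 + 1 + 1 + 0 = 5 ≡ 1 (mod 2).
s = (0, 1, 0, 1)^T — this equals column 5 of H (binary 0101), so error is at position 5.
Correct: flip bit 5 of r = 101110000010100 to get c = 101100000010100.


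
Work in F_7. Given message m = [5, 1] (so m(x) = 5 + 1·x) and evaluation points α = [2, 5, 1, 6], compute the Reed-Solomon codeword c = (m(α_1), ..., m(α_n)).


c = [0, 3, 6, 4]

Message polynomial: m(x) = 5 + 1·x (mod 7).
For each evaluation point α_i, compute m(α_i) mod 7:
  α_1 = 2: Horner steps 1 → 0, so m(2) = 0.
  α_2 = 5: Horner steps 1 → 3, so m(5) = 3.
  α_3 = 1: Horner steps 1 → 6, so m(1) = 6.
  α_4 = 6: Horner steps 1 → 4, so m(6) = 4.
Codeword c = [0, 3, 6, 4] ∈ F_7^4.


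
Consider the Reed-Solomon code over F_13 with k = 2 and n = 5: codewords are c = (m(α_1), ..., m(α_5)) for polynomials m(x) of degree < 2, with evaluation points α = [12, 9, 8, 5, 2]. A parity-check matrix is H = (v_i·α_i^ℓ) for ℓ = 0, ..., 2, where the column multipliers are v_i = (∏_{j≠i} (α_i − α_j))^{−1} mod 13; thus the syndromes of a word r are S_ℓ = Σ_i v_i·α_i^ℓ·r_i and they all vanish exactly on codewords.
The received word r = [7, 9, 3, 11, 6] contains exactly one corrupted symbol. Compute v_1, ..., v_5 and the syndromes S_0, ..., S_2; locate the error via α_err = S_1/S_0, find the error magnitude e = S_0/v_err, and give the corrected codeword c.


S = (4, 9, 4), error at position 1, error magnitude e = 6, c = [1, 9, 3, 11, 6].

Step 1: column multipliers v_i = (∏_{j≠i}(α_i − α_j))^{−1} mod 13.
  i = 1 (α = 12): (12−9)(12−8)(12−5)(12−2) = 3·4·7·10 = 840 ≡ 8, so v_1 = 8^{−1} = 5 (mod 13).
  i = 2 (α = 9): (9−12)(9−8)(9−5)(9−2) = (−3)·1·4·7 = −84 ≡ 7, so v_2 = 7^{−1} = 2 (mod 13).
  i = 3 (α = 8): (8−12)(8−9)(8−5)(8−2) = (−4)·(−1)·3·6 = 72 ≡ 7, so v_3 = 7^{−1} = 2 (mod 13).
  i = 4 (α = 5): (5−12)(5−9)(5−8)(5−2) = (−7)·(−4)·(−3)·3 = −252 ≡ 8, so v_4 = 8^{−1} = 5 (mod 13).
  i = 5 (α = 2): (2−12)(2−9)(2−8)(2−5) = (−10)·(−7)·(−6)·(−3) = 1260 ≡ 12, so v_5 = 12^{−1} = 12 (mod 13).
  v = [5, 2, 2, 5, 12].
Step 2: syndromes of r = [7, 9, 3, 11, 6] (all sums mod 13).
  S_0 = Σ v_i r_i = 5·7 + 2·9 + 2·3 + 5·11 + 12·6 = 186 ≡ 4.
  S_1 = Σ v_i α_i r_i = 5·12·7 + 2·9·9 + 2·8·3 + 5·5·11 + 12·2·6 = 1049 ≡ 9.
  α_i^2 mod 13 = [1, 3, 12, 12, 4].
  S_2 = Σ v_i α_i^2 r_i = 5·1·7 + 2·3·9 + 2·12·3 + 5·12·11 + 12·4·6 = 1109 ≡ 4.
  S = (4, 9, 4) ≠ 0, so r is not a codeword (an error is present).
Step 3: locate the error. For a single error e at position i, S_ℓ = v_i·e·α_i^ℓ, so α_err = S_1/S_0.
  S_0^{−1} = 4^{−1} = 10 (mod 13), so α_err = 9·10 = 90 ≡ 12 = α_1. Error position i = 1.
  Consistency check: S_2/S_1 = 4·3 = 12 ≡ 12 = α_err ✓ (single-error assumption holds).
Step 4: error magnitude e = S_0/v_1 = S_0·∏_{j≠1}(α_1 − α_j) = 4·8 = 32 ≡ 6 (mod 13).
Step 5: correct position 1: c_1 = r_1 − e = 7 − 6 ≡ 1 (mod 13). Hence c = [1, 9, 3, 11, 6].
  Check: interpolating c through the α_i gives m(x) = 7 + 6·x (degree < 2) with m(α_i) = c_i for every i, so c is indeed a codeword.


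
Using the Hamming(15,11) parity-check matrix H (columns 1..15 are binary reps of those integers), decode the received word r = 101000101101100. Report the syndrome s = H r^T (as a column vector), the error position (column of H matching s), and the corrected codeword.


s = (0, 1, 1, 1)^T, error position = 7, corrected codeword c = 101000001101100

Compute s = H r^T mod 2 one row at a time:
  s_1 = 0 + 1 + 1 + 0 + 1 + 1 + 0 + 0 = 4 ≡ 0 (mod 2).
  s_2 = 0 + 0 + 0 + 1 + 1 + 1 + 0 + 0 = 3 ≡ 1 (mod 2).
  s_3 = 0 + 1 + 0 + 1 + 1 + 0 + 0 + 0 = 3 ≡ 1 (mod 2).
  s_4 = 1 + 1 + 0 + 1 + 1 + 0 + 1 + 0 = 5 ≡ 1 (mod 2).
s = (0, 1, 1, 1)^T — this equals column 7 of H (binary 0111), so error is at position 7.
Correct: flip bit 7 of r = 101000101101100 to get c = 101000001101100.


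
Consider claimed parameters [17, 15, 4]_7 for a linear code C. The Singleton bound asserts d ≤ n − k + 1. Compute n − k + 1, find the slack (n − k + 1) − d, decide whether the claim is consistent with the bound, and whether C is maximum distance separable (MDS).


Singleton RHS = n − k + 1 = 3, slack = -1, bound violated (no such code; not MDS).

Singleton bound: d ≤ n − k + 1.
Here n = 17, k = 15, so n − k + 1 = 3.
Given d = 4, check d ≤ 3: NO.
Slack = (n − k + 1) − d = -1.
The slack is negative: d = 4 exceeds n − k + 1 = 3 by 1, so the Singleton bound is violated and no linear [17, 15, 4]_7 code can exist. In particular it is not MDS (MDS requires d = n − k + 1 exactly).
Description: the claimed parameters are [17, 15, 4]_7; such a code would be impossible (violates the Singleton bound).


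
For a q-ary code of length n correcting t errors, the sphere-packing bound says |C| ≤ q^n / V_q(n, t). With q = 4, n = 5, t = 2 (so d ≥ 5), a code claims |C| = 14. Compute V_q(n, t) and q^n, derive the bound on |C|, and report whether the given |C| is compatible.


V_q(n, t) = 106, q^n = 1024, Hamming bound = 9, |C| = 14 > bound (violated).

Step 1: Compute V_q(n, t) = Σ_{j=0}^2 C(n, j) (q−1)^j.
  j = 0: C(5,0)·(3)^0 = 1·1 = 1.
  j = 1: C(5,1)·(3)^1 = 5·3 = 15.
  j = 2: C(5,2)·(3)^2 = 10·9 = 90.
  V_q(n, t) = 1 + 15 + 90 = 106.
Step 2: q^n = 4^5 = 1024.
Step 3: Hamming bound ⌊q^n / V_q(n,t)⌋ = ⌊1024/106⌋ = 9.
Step 4: Compare |C| = 14 to 9: violated.
The claimed |C| lies above the Hamming bound, so no 4-ary code of length 5 with d ≥ 5 can have 14 codewords.


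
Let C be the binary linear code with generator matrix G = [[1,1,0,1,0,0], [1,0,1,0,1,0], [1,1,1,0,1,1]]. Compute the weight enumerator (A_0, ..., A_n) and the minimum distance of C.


Weight distribution: A_0 = 1, A_2 = 1, A_3 = 3, A_4 = 2, A_5 = 1. Minimum distance d = 2.

Enumerate all 2^3 = 8 messages m ∈ F_2^3.
For each, compute codeword c = mG in F_2^6, then tally its weight.
  m = 000 → c = 000000, weight = 0.
  m = 100 → c = 110100, weight = 3.
  m = 010 → c = 101010, weight = 3.
  m = 110 → c = 011110, weight = 4.
  m = 001 → c = 111011, weight = 5.
  m = 101 → c = 001111, weight = 4.
  m = 011 → c = 010001, weight = 2.
  m = 111 → c = 100101, weight = 3.
Tally weights:
  weight 0: 1 codewords.
  weight 2: 1 codewords.
  weight 3: 3 codewords.
  weight 4: 2 codewords.
  weight 5: 1 codewords.
Minimum distance d = smallest w > 0 with A_w > 0 = 2.
Sanity: Σ A_w = 8 = 2^3 = 8 ✓.


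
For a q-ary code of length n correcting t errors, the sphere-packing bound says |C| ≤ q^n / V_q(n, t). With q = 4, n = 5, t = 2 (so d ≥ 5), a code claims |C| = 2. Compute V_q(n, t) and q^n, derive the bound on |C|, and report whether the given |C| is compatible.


V_q(n, t) = 106, q^n = 1024, Hamming bound = 9, |C| = 2 ≤ bound (satisfied).

Step 1: Compute V_q(n, t) = Σ_{j=0}^2 C(n, j) (q−1)^j.
  j = 0: C(5,0)·(3)^0 = 1·1 = 1.
  j = 1: C(5,1)·(3)^1 = 5·3 = 15.
  j = 2: C(5,2)·(3)^2 = 10·9 = 90.
  V_q(n, t) = 1 + 15 + 90 = 106.
Step 2: q^n = 4^5 = 1024.
Step 3: Hamming bound ⌊q^n / V_q(n,t)⌋ = ⌊1024/106⌋ = 9.
Step 4: Compare |C| = 2 to 9: satisfied.
The claimed |C| lies below the Hamming bound.


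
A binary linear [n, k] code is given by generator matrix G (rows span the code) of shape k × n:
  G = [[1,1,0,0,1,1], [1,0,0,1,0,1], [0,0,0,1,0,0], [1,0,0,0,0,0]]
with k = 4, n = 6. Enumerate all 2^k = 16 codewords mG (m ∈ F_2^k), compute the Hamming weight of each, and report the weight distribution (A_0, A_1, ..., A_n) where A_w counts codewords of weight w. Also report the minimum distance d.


Weight distribution: A_0 = 1, A_1 = 3, A_2 = 4, A_3 = 4, A_4 = 3, A_5 = 1. Minimum distance d = 1.

Enumerate all 2^4 = 16 messages m ∈ F_2^4.
For each, compute codeword c = mG in F_2^6, then tally its weight.
  m = 0000 → c = 000000, weight = 0.
  m = 1000 → c = 110011, weight = 4.
  m = 0100 → c = 100101, weight = 3.
  m = 1100 → c = 010110, weight = 3.
  m = 0010 → c = 000100, weight = 1.
  m = 1010 → c = 110111, weight = 5.
  m = 0110 → c = 100001, weight = 2.
  m = 1110 → c = 010010, weight = 2.
  m = 0001 → c = 100000, weight = 1.
  m = 1001 → c = 010011, weight = 3.
  m = 0101 → c = 000101, weight = 2.
  m = 1101 → c = 110110, weight = 4.
  m = 0011 → c = 100100, weight = 2.
  m = 1011 → c = 010111, weight = 4.
  m = 0111 → c = 000001, weight = 1.
  m = 1111 → c = 110010, weight = 3.
Tally weights:
  weight 0: 1 codewords.
  weight 1: 3 codewords.
  weight 2: 4 codewords.
  weight 3: 4 codewords.
  weight 4: 3 codewords.
  weight 5: 1 codewords.
Minimum distance d = smallest w > 0 with A_w > 0 = 1.
Sanity: Σ A_w = 16 = 2^4 = 16 ✓.


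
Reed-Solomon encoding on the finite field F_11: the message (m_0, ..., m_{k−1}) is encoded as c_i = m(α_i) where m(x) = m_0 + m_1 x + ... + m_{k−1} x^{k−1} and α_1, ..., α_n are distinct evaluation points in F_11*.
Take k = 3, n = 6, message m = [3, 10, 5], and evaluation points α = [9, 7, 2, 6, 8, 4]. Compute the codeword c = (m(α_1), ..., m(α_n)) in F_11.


c = [3, 10, 10, 1, 7, 2]

Message polynomial: m(x) = 3 + 10·x + 5·x^2 (mod 11).
For each evaluation point α_i, compute m(α_i) mod 11:
  α_1 = 9: Horner steps 5 → 0 → 3, so m(9) = 3.
  α_2 = 7: Horner steps 5 → 1 → 10, so m(7) = 10.
  α_3 = 2: Horner steps 5 → 9 → 10, so m(2) = 10.
  α_4 = 6: Horner steps 5 → 7 → 1, so m(6) = 1.
  α_5 = 8: Horner steps 5 → 6 → 7, so m(8) = 7.
  α_6 = 4: Horner steps 5 → 8 → 2, so m(4) = 2.
Codeword c = [3, 10, 10, 1, 7, 2] ∈ F_11^6.


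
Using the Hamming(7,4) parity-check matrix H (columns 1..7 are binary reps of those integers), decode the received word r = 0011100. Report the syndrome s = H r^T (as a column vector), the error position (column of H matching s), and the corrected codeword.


s = (0, 1, 0)^T, error position = 2, corrected codeword c = 0111100

Compute s = H r^T mod 2 one row at a time:
  s_1 = 1 + 1 + 0 + 0 = 2 ≡ 0 (mod 2).
  s_2 = 0 + 1 + 0 + 0 = 1 ≡ 1 (mod 2).
  s_3 = 0 + 1 + 1 + 0 = 2 ≡ 0 (mod 2).
s = (0, 1, 0)^T — this equals column 2 of H (binary 010), so error is at position 2.
Correct: flip bit 2 of r = 0011100 to get c = 0111100.


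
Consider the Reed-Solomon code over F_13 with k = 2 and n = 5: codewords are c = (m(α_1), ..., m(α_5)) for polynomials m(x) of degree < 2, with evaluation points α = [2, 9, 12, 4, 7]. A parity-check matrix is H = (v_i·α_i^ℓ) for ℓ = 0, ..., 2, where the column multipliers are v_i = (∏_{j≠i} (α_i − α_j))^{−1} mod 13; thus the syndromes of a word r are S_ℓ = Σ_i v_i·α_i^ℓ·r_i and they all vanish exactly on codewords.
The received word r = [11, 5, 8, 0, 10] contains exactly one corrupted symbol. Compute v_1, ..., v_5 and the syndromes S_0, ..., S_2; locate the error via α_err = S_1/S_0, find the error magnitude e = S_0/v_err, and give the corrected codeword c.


S = (1, 7, 10), error at position 5, error magnitude e = 7, c = [11, 5, 8, 0, 3].

Step 1: column multipliers v_i = (∏_{j≠i}(α_i − α_j))^{−1} mod 13.
  i = 1 (α = 2): (2−9)(2−12)(2−4)(2−7) = (−7)·(−10)·(−2)·(−5) = 700 ≡ 11, so v_1 = 11^{−1} = 6 (mod 13).
  i = 2 (α = 9): (9−2)(9−12)(9−4)(9−7) = 7·(−3)·5·2 = −210 ≡ 11, so v_2 = 11^{−1} = 6 (mod 13).
  i = 3 (α = 12): (12−2)(12−9)(12−4)(12−7) = 10·3·8·5 = 1200 ≡ 4, so v_3 = 4^{−1} = 10 (mod 13).
  i = 4 (α = 4): (4−2)(4−9)(4−12)(4−7) = 2·(−5)·(−8)·(−3) = −240 ≡ 7, so v_4 = 7^{−1} = 2 (mod 13).
  i = 5 (α = 7): (7−2)(7−9)(7−12)(7−4) = 5·(−2)·(−5)·3 = 150 ≡ 7, so v_5 = 7^{−1} = 2 (mod 13).
  v = [6, 6, 10, 2, 2].
Step 2: syndromes of r = [11, 5, 8, 0, 10] (all sums mod 13).
  S_0 = Σ v_i r_i = 6·11 + 6·5 + 10·8 + 2·0 + 2·10 = 196 ≡ 1.
  S_1 = Σ v_i α_i r_i = 6·2·11 + 6·9·5 + 10·12·8 + 2·4·0 + 2·7·10 = 1502 ≡ 7.
  α_i^2 mod 13 = [4, 3, 1, 3, 10].
  S_2 = Σ v_i α_i^2 r_i = 6·4·11 + 6·3·5 + 10·1·8 + 2·3·0 + 2·10·10 = 634 ≡ 10.
  S = (1, 7, 10) ≠ 0, so r is not a codeword (an error is present).
Step 3: locate the error. For a single error e at position i, S_ℓ = v_i·e·α_i^ℓ, so α_err = S_1/S_0.
  S_0^{−1} = 1^{−1} = 1 (mod 13), so α_err = 7·1 = 7 ≡ 7 = α_5. Error position i = 5.
  Consistency check: S_2/S_1 = 10·2 = 20 ≡ 7 = α_err ✓ (single-error assumption holds).
Step 4: error magnitude e = S_0/v_5 = S_0·∏_{j≠5}(α_5 − α_j) = 1·7 = 7 ≡ 7 (mod 13).
Step 5: correct position 5: c_5 = r_5 − e = 10 − 7 ≡ 3 (mod 13). Hence c = [11, 5, 8, 0, 3].
  Check: interpolating c through the α_i gives m(x) = 9 + 1·x (degree < 2) with m(α_i) = c_i for every i, so c is indeed a codeword.


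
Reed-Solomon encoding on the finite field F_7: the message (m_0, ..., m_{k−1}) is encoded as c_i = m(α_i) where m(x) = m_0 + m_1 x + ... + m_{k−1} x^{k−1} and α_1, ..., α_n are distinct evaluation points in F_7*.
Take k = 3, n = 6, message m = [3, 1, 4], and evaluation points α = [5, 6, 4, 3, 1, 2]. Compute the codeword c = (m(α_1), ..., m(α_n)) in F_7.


c = [3, 6, 1, 0, 1, 0]

Message polynomial: m(x) = 3 + 1·x + 4·x^2 (mod 7).
For each evaluation point α_i, compute m(α_i) mod 7:
  α_1 = 5: Horner steps 4 → 0 → 3, so m(5) = 3.
  α_2 = 6: Horner steps 4 → 4 → 6, so m(6) = 6.
  α_3 = 4: Horner steps 4 → 3 → 1, so m(4) = 1.
  α_4 = 3: Horner steps 4 → 6 → 0, so m(3) = 0.
  α_5 = 1: Horner steps 4 → 5 → 1, so m(1) = 1.
  α_6 = 2: Horner steps 4 → 2 → 0, so m(2) = 0.
Codeword c = [3, 6, 1, 0, 1, 0] ∈ F_7^6.


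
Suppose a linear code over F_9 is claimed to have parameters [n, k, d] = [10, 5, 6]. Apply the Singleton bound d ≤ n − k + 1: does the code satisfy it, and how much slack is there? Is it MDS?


Singleton RHS = n − k + 1 = 6, slack = 0, bound satisfied, MDS.

Singleton bound: d ≤ n − k + 1.
Here n = 10, k = 5, so n − k + 1 = 6.
Given d = 6, check d ≤ 6: YES.
Slack = (n − k + 1) − d = 0.
The code is MDS (slack = 0).
Description: the claimed parameters are [10, 5, 6]_9; such a code would be MDS (meets Singleton bound).


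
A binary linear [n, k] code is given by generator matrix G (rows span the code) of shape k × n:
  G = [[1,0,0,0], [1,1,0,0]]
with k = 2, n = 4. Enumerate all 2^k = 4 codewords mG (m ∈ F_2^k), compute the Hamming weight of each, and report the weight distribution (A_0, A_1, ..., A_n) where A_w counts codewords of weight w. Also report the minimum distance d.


Weight distribution: A_0 = 1, A_1 = 2, A_2 = 1. Minimum distance d = 1.

Enumerate all 2^2 = 4 messages m ∈ F_2^2.
For each, compute codeword c = mG in F_2^4, then tally its weight.
  m = 00 → c = 0000, weight = 0.
  m = 10 → c = 1000, weight = 1.
  m = 01 → c = 1100, weight = 2.
  m = 11 → c = 0100, weight = 1.
Tally weights:
  weight 0: 1 codewords.
  weight 1: 2 codewords.
  weight 2: 1 codewords.
Minimum distance d = smallest w > 0 with A_w > 0 = 1.
Sanity: Σ A_w = 4 = 2^2 = 4 ✓.


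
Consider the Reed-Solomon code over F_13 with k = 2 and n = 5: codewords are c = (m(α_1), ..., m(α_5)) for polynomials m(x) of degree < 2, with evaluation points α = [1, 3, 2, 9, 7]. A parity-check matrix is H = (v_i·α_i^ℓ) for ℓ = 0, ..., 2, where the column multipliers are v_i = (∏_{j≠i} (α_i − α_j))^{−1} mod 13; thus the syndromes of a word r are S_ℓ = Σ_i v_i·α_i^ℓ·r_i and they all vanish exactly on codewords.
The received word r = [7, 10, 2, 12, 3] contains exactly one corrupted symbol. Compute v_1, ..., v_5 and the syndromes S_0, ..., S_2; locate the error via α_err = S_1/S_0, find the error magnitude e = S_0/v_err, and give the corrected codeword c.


S = (5, 6, 2), error at position 4, error magnitude e = 6, c = [7, 10, 2, 6, 3].

Step 1: column multipliers v_i = (∏_{j≠i}(α_i − α_j))^{−1} mod 13.
  i = 1 (α = 1): (1−3)(1−2)(1−9)(1−7) = (−2)·(−1)·(−8)·(−6) = 96 ≡ 5, so v_1 = 5^{−1} = 8 (mod 13).
  i = 2 (α = 3): (3−1)(3−2)(3−9)(3−7) = 2·1·(−6)·(−4) = 48 ≡ 9, so v_2 = 9^{−1} = 3 (mod 13).
  i = 3 (α = 2): (2−1)(2−3)(2−9)(2−7) = 1·(−1)·(−7)·(−5) = −35 ≡ 4, so v_3 = 4^{−1} = 10 (mod 13).
  i = 4 (α = 9): (9−1)(9−3)(9−2)(9−7) = 8·6·7·2 = 672 ≡ 9, so v_4 = 9^{−1} = 3 (mod 13).
  i = 5 (α = 7): (7−1)(7−3)(7−2)(7−9) = 6·4·5·(−2) = −240 ≡ 7, so v_5 = 7^{−1} = 2 (mod 13).
  v = [8, 3, 10, 3, 2].
Step 2: syndromes of r = [7, 10, 2, 12, 3] (all sums mod 13).
  S_0 = Σ v_i r_i = 8·7 + 3·10 + 10·2 + 3·12 + 2·3 = 148 ≡ 5.
  S_1 = Σ v_i α_i r_i = 8·1·7 + 3·3·10 + 10·2·2 + 3·9·12 + 2·7·3 = 552 ≡ 6.
  α_i^2 mod 13 = [1, 9, 4, 3, 10].
  S_2 = Σ v_i α_i^2 r_i = 8·1·7 + 3·9·10 + 10·4·2 + 3·3·12 + 2·10·3 = 574 ≡ 2.
  S = (5, 6, 2) ≠ 0, so r is not a codeword (an error is present).
Step 3: locate the error. For a single error e at position i, S_ℓ = v_i·e·α_i^ℓ, so α_err = S_1/S_0.
  S_0^{−1} = 5^{−1} = 8 (mod 13), so α_err = 6·8 = 48 ≡ 9 = α_4. Error position i = 4.
  Consistency check: S_2/S_1 = 2·11 = 22 ≡ 9 = α_err ✓ (single-error assumption holds).
Step 4: error magnitude e = S_0/v_4 = S_0·∏_{j≠4}(α_4 − α_j) = 5·9 = 45 ≡ 6 (mod 13).
Step 5: correct position 4: c_4 = r_4 − e = 12 − 6 ≡ 6 (mod 13). Hence c = [7, 10, 2, 6, 3].
  Check: interpolating c through the α_i gives m(x) = 12 + 8·x (degree < 2) with m(α_i) = c_i for every i, so c is indeed a codeword.


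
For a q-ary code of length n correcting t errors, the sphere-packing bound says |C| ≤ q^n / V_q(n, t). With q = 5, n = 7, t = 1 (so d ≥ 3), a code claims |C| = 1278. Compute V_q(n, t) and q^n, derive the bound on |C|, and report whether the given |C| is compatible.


V_q(n, t) = 29, q^n = 78125, Hamming bound = 2693, |C| = 1278 ≤ bound (satisfied).

Step 1: Compute V_q(n, t) = Σ_{j=0}^1 C(n, j) (q−1)^j.
  j = 0: C(7,0)·(4)^0 = 1·1 = 1.
  j = 1: C(7,1)·(4)^1 = 7·4 = 28.
  V_q(n, t) = 1 + 28 = 29.
Step 2: q^n = 5^7 = 78125.
Step 3: Hamming bound ⌊q^n / V_q(n,t)⌋ = ⌊78125/29⌋ = 2693.
Step 4: Compare |C| = 1278 to 2693: satisfied.
The claimed |C| lies below the Hamming bound.


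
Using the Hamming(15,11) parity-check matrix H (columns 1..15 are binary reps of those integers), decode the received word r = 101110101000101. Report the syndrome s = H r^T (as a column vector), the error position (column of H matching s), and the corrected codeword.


s = (1, 1, 1, 1)^T, error position = 15, corrected codeword c = 101110101000100

Compute s = H r^T mod 2 one row at a time:
  s_1 = 0 + 1 + 0 + 0 + 0 + 1 + 0 + 1 = 3 ≡ 1 (mod 2).
  s_2 = 1 + 1 + 0 + 1 + 0 + 1 + 0 + 1 = 5 ≡ 1 (mod 2).
  s_3 = 0 + 1 + 0 + 1 + 0 + 0 + 0 + 1 = 3 ≡ 1 (mod 2).
  s_4 = 1 + 1 + 1 + 1 + 1 + 0 + 1 + 1 = 7 ≡ 1 (mod 2).
s = (1, 1, 1, 1)^T — this equals column 15 of H (binary 1111), so error is at position 15.
Correct: flip bit 15 of r = 101110101000101 to get c = 101110101000100.


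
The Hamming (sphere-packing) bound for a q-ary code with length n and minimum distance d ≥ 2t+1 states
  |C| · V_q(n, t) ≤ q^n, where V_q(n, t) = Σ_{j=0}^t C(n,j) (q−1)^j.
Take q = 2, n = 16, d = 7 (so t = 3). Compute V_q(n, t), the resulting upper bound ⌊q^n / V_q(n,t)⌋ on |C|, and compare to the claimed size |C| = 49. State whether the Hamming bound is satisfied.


V_q(n, t) = 697, q^n = 65536, Hamming bound = 94, |C| = 49 ≤ bound (satisfied).

Step 1: Compute V_q(n, t) = Σ_{j=0}^3 C(n, j) (q−1)^j.
  j = 0: C(16,0)·(1)^0 = 1·1 = 1.
  j = 1: C(16,1)·(1)^1 = 16·1 = 16.
  j = 2: C(16,2)·(1)^2 = 120·1 = 120.
  j = 3: C(16,3)·(1)^3 = 560·1 = 560.
  V_q(n, t) = 1 + 16 + 120 + 560 = 697.
Step 2: q^n = 2^16 = 65536.
Step 3: Hamming bound ⌊q^n / V_q(n,t)⌋ = ⌊65536/697⌋ = 94.
Step 4: Compare |C| = 49 to 94: satisfied.
The claimed |C| lies below the Hamming bound.


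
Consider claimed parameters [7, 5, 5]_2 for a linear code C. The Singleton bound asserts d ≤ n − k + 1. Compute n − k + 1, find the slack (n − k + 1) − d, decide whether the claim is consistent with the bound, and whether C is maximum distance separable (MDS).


Singleton RHS = n − k + 1 = 3, slack = -2, bound violated (no such code; not MDS).

Singleton bound: d ≤ n − k + 1.
Here n = 7, k = 5, so n − k + 1 = 3.
Given d = 5, check d ≤ 3: NO.
Slack = (n − k + 1) − d = -2.
The slack is negative: d = 5 exceeds n − k + 1 = 3 by 2, so the Singleton bound is violated and no linear [7, 5, 5]_2 code can exist. In particular it is not MDS (MDS requires d = n − k + 1 exactly).
Description: the claimed parameters are [7, 5, 5]_2; such a code would be impossible (violates the Singleton bound).


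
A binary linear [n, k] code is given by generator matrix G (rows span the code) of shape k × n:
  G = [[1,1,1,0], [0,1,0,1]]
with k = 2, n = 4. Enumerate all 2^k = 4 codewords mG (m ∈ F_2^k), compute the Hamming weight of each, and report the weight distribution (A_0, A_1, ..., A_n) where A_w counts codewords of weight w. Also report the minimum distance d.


Weight distribution: A_0 = 1, A_2 = 1, A_3 = 2. Minimum distance d = 2.

Enumerate all 2^2 = 4 messages m ∈ F_2^2.
For each, compute codeword c = mG in F_2^4, then tally its weight.
  m = 00 → c = 0000, weight = 0.
  m = 10 → c = 1110, weight = 3.
  m = 01 → c = 0101, weight = 2.
  m = 11 → c = 1011, weight = 3.
Tally weights:
  weight 0: 1 codewords.
  weight 2: 1 codewords.
  weight 3: 2 codewords.
Minimum distance d = smallest w > 0 with A_w > 0 = 2.
Sanity: Σ A_w = 4 = 2^2 = 4 ✓.


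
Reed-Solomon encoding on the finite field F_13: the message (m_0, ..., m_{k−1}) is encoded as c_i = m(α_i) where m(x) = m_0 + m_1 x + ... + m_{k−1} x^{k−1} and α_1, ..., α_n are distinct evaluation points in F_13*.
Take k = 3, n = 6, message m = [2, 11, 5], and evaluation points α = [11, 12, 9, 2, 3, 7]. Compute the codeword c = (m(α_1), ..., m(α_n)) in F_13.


c = [0, 9, 12, 5, 2, 12]

Message polynomial: m(x) = 2 + 11·x + 5·x^2 (mod 13).
For each evaluation point α_i, compute m(α_i) mod 13:
  α_1 = 11: Horner steps 5 → 1 → 0, so m(11) = 0.
  α_2 = 12: Horner steps 5 → 6 → 9, so m(12) = 9.
  α_3 = 9: Horner steps 5 → 4 → 12, so m(9) = 12.
  α_4 = 2: Horner steps 5 → 8 → 5, so m(2) = 5.
  α_5 = 3: Horner steps 5 → 0 → 2, so m(3) = 2.
  α_6 = 7: Horner steps 5 → 7 → 12, so m(7) = 12.
Codeword c = [0, 9, 12, 5, 2, 12] ∈ F_13^6.


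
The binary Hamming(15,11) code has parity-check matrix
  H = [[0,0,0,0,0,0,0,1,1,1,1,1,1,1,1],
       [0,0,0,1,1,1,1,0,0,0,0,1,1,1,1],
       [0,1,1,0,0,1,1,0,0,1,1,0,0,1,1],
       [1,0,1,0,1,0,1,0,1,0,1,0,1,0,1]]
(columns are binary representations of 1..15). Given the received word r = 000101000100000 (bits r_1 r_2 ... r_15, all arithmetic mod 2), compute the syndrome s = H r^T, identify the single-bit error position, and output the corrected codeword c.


s = (1, 0, 0, 0)^T, error position = 8, corrected codeword c = 000101010100000

Compute s = H r^T mod 2 one row at a time:
  s_1 = 0 + 0 + 1 + 0 + 0 + 0 + 0 + 0 = 1 ≡ 1 (mod 2).
  s_2 = 1 + 0 + 1 + 0 + 0 + 0 + 0 + 0 = 2 ≡ 0 (mod 2).
  s_3 = 0 + 0 + 1 + 0 + 1 + 0 + 0 + 0 = 2 ≡ 0 (mod 2).
  s_4 = 0 + 0 + 0 + 0 + 0 + 0 + 0 + 0 = 0 ≡ 0 (mod 2).
s = (1, 0, 0, 0)^T — this equals column 8 of H (binary 1000), so error is at position 8.
Correct: flip bit 8 of r = 000101000100000 to get c = 000101010100000.


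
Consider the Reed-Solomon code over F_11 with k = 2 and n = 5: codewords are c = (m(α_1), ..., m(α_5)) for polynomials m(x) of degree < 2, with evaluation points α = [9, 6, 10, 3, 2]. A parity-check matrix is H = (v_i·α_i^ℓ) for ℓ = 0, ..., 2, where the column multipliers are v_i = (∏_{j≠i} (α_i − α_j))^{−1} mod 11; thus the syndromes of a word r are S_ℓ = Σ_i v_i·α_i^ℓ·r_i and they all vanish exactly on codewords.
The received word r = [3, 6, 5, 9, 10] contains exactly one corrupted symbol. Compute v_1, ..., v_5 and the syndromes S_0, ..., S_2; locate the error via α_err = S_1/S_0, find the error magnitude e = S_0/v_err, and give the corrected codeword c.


S = (9, 2, 9), error at position 3, error magnitude e = 3, c = [3, 6, 2, 9, 10].

Step 1: column multipliers v_i = (∏_{j≠i}(α_i − α_j))^{−1} mod 11.
  i = 1 (α = 9): (9−6)(9−10)(9−3)(9−2) = 3·(−1)·6·7 = −126 ≡ 6, so v_1 = 6^{−1} = 2 (mod 11).
  i = 2 (α = 6): (6−9)(6−10)(6−3)(6−2) = (−3)·(−4)·3·4 = 144 ≡ 1, so v_2 = 1^{−1} = 1 (mod 11).
  i = 3 (α = 10): (10−9)(10−6)(10−3)(10−2) = 1·4·7·8 = 224 ≡ 4, so v_3 = 4^{−1} = 3 (mod 11).
  i = 4 (α = 3): (3−9)(3−6)(3−10)(3−2) = (−6)·(−3)·(−7)·1 = −126 ≡ 6, so v_4 = 6^{−1} = 2 (mod 11).
  i = 5 (α = 2): (2−9)(2−6)(2−10)(2−3) = (−7)·(−4)·(−8)·(−1) = 224 ≡ 4, so v_5 = 4^{−1} = 3 (mod 11).
  v = [2, 1, 3, 2, 3].
Step 2: syndromes of r = [3, 6, 5, 9, 10] (all sums mod 11).
  S_0 = Σ v_i r_i = 2·3 + 1·6 + 3·5 + 2·9 + 3·10 = 75 ≡ 9.
  S_1 = Σ v_i α_i r_i = 2·9·3 + 1·6·6 + 3·10·5 + 2·3·9 + 3·2·10 = 354 ≡ 2.
  α_i^2 mod 11 = [4, 3, 1, 9, 4].
  S_2 = Σ v_i α_i^2 r_i = 2·4·3 + 1·3·6 + 3·1·5 + 2·9·9 + 3·4·10 = 339 ≡ 9.
  S = (9, 2, 9) ≠ 0, so r is not a codeword (an error is present).
Step 3: locate the error. For a single error e at position i, S_ℓ = v_i·e·α_i^ℓ, so α_err = S_1/S_0.
  S_0^{−1} = 9^{−1} = 5 (mod 11), so α_err = 2·5 = 10 ≡ 10 = α_3. Error position i = 3.
  Consistency check: S_2/S_1 = 9·6 = 54 ≡ 10 = α_err ✓ (single-error assumption holds).
Step 4: error magnitude e = S_0/v_3 = S_0·∏_{j≠3}(α_3 − α_j) = 9·4 = 36 ≡ 3 (mod 11).
Step 5: correct position 3: c_3 = r_3 − e = 5 − 3 ≡ 2 (mod 11). Hence c = [3, 6, 2, 9, 10].
  Check: interpolating c through the α_i gives m(x) = 1 + 10·x (degree < 2) with m(α_i) = c_i for every i, so c is indeed a codeword.
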